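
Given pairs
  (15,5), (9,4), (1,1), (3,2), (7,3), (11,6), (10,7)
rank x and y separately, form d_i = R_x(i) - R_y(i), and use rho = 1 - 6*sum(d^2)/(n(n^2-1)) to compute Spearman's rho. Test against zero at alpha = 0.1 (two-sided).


Step 1: Rank x and y separately (midranks; no ties here).
rank(x): 15->7, 9->4, 1->1, 3->2, 7->3, 11->6, 10->5
rank(y): 5->5, 4->4, 1->1, 2->2, 3->3, 6->6, 7->7
Step 2: d_i = R_x(i) - R_y(i); compute d_i^2.
  (7-5)^2=4, (4-4)^2=0, (1-1)^2=0, (2-2)^2=0, (3-3)^2=0, (6-6)^2=0, (5-7)^2=4
sum(d^2) = 8.
Step 3: rho = 1 - 6*8 / (7*(7^2 - 1)) = 1 - 48/336 = 0.857143.
Step 4: Under H0, t = rho * sqrt((n-2)/(1-rho^2)) = 3.7210 ~ t(5).
Step 5: Two-sided p-value from the t-distribution with 5 df = 0.013697.
Step 6: alpha = 0.1. reject H0.

rho = 0.8571, p = 0.013697, reject H0 at alpha = 0.1.


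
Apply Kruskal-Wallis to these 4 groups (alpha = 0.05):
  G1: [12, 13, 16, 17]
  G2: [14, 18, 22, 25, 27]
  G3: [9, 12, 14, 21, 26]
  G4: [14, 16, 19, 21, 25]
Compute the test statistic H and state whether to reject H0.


Step 1: Combine all N = 19 observations and assign midranks.
sorted (value, group, rank): (9,G3,1), (12,G1,2.5), (12,G3,2.5), (13,G1,4), (14,G2,6), (14,G3,6), (14,G4,6), (16,G1,8.5), (16,G4,8.5), (17,G1,10), (18,G2,11), (19,G4,12), (21,G3,13.5), (21,G4,13.5), (22,G2,15), (25,G2,16.5), (25,G4,16.5), (26,G3,18), (27,G2,19)
Step 2: Sum ranks within each group.
R_1 = 25 (n_1 = 4)
R_2 = 67.5 (n_2 = 5)
R_3 = 41 (n_3 = 5)
R_4 = 56.5 (n_4 = 5)
Step 3: H = 12/(N(N+1)) * sum(R_i^2/n_i) - 3(N+1)
     = 12/(19*20) * (25^2/4 + 67.5^2/5 + 41^2/5 + 56.5^2/5) - 3*20
     = 0.031579 * 2042.15 - 60
     = 4.488947.
Step 4: Ties present; correction factor C = 1 - 48/(19^3 - 19) = 0.992982. Corrected H = 4.488947 / 0.992982 = 4.520671.
Step 5: Under H0, H ~ chi^2(3); p-value = 0.210454.
Step 6: alpha = 0.05. fail to reject H0.

H = 4.5207, df = 3, p = 0.210454, fail to reject H0.


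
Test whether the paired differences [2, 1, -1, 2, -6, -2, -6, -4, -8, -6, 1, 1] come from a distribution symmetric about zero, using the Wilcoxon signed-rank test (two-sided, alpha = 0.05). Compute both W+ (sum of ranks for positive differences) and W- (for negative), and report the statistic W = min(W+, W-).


Step 1: Drop any zero differences (none here) and take |d_i|.
|d| = [2, 1, 1, 2, 6, 2, 6, 4, 8, 6, 1, 1]
Step 2: Midrank |d_i| (ties get averaged ranks).
ranks: |2|->6, |1|->2.5, |1|->2.5, |2|->6, |6|->10, |2|->6, |6|->10, |4|->8, |8|->12, |6|->10, |1|->2.5, |1|->2.5
Step 3: Attach original signs; sum ranks with positive sign and with negative sign.
W+ = 6 + 2.5 + 6 + 2.5 + 2.5 = 19.5
W- = 2.5 + 10 + 6 + 10 + 8 + 12 + 10 = 58.5
(Check: W+ + W- = 78 should equal n(n+1)/2 = 78.)
Step 4: Test statistic W = min(W+, W-) = 19.5.
Step 5: Ties in |d|, so use the tie-corrected normal approximation.
        E[W] = n(n+1)/4 = 12*13/4 = 39.
        Tie groups: |d|=1 (t=4), |d|=2 (t=3), |d|=6 (t=3); sum(t^3 - t) = 108.
        Var[W] = n(n+1)(2n+1)/24 - sum(t^3-t)/48 = 3900/24 - 108/48 = 160.25.
        z = (W - E[W]) / sqrt(Var[W]) = (19.5 - 39) / 12.6590 = -1.5404.
        Two-sided p = 2*Phi(z) = 0.123461.
Step 6: alpha = 0.05. fail to reject H0.

W+ = 19.5, W- = 58.5, W = min = 19.5, p = 0.123461, fail to reject H0.


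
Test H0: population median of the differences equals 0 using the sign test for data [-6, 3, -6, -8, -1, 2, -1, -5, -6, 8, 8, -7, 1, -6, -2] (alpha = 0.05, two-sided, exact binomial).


Step 1: Discard zero differences. Original n = 15; n_eff = number of nonzero differences = 15.
Nonzero differences (with sign): -6, +3, -6, -8, -1, +2, -1, -5, -6, +8, +8, -7, +1, -6, -2
Step 2: Count signs: positive = 5, negative = 10.
Step 3: Under H0: P(positive) = 0.5, so the number of positives S ~ Bin(15, 0.5).
Step 4: Two-sided exact p-value = sum of Bin(15,0.5) probabilities at or below the observed probability = 0.301758.
Step 5: alpha = 0.05. fail to reject H0.

n_eff = 15, pos = 5, neg = 10, p = 0.301758, fail to reject H0.


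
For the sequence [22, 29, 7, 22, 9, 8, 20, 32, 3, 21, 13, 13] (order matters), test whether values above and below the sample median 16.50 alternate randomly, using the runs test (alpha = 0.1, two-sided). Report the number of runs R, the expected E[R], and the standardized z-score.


Step 1: Compute median = 16.50; label A = above, B = below.
Labels in order: AABABBAABABB  (n_A = 6, n_B = 6)
Step 2: Count runs R = 8.
Step 3: Under H0 (random ordering), E[R] = 2*n_A*n_B/(n_A+n_B) + 1 = 2*6*6/12 + 1 = 7.0000.
        Var[R] = 2*n_A*n_B*(2*n_A*n_B - n_A - n_B) / ((n_A+n_B)^2 * (n_A+n_B-1)) = 4320/1584 = 2.7273.
        SD[R] = 1.6514.
Step 4: Continuity-corrected z = (R - 0.5 - E[R]) / SD[R] = (8 - 0.5 - 7.0000) / 1.6514 = 0.3028.
Step 5: Two-sided p-value via normal approximation = 2*(1 - Phi(|z|)) = 0.762069.
Step 6: alpha = 0.1. fail to reject H0.

R = 8, z = 0.3028, p = 0.762069, fail to reject H0.


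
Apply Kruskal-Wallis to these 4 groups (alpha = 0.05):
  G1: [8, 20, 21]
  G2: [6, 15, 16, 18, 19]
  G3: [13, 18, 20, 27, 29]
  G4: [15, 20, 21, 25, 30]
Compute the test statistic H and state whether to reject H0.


Step 1: Combine all N = 18 observations and assign midranks.
sorted (value, group, rank): (6,G2,1), (8,G1,2), (13,G3,3), (15,G2,4.5), (15,G4,4.5), (16,G2,6), (18,G2,7.5), (18,G3,7.5), (19,G2,9), (20,G1,11), (20,G3,11), (20,G4,11), (21,G1,13.5), (21,G4,13.5), (25,G4,15), (27,G3,16), (29,G3,17), (30,G4,18)
Step 2: Sum ranks within each group.
R_1 = 26.5 (n_1 = 3)
R_2 = 28 (n_2 = 5)
R_3 = 54.5 (n_3 = 5)
R_4 = 62 (n_4 = 5)
Step 3: H = 12/(N(N+1)) * sum(R_i^2/n_i) - 3(N+1)
     = 12/(18*19) * (26.5^2/3 + 28^2/5 + 54.5^2/5 + 62^2/5) - 3*19
     = 0.035088 * 1753.73 - 57
     = 4.534503.
Step 4: Ties present; correction factor C = 1 - 42/(18^3 - 18) = 0.992776. Corrected H = 4.534503 / 0.992776 = 4.567498.
Step 5: Under H0, H ~ chi^2(3); p-value = 0.206348.
Step 6: alpha = 0.05. fail to reject H0.

H = 4.5675, df = 3, p = 0.206348, fail to reject H0.


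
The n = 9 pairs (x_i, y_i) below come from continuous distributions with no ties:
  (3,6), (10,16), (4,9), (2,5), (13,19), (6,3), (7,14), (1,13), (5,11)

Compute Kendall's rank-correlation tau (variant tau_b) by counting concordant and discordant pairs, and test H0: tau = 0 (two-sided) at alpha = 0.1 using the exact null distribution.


Step 1: Enumerate the 36 unordered pairs (i,j) with i<j and classify each by sign(x_j-x_i) * sign(y_j-y_i).
  (1,2):dx=+7,dy=+10->C; (1,3):dx=+1,dy=+3->C; (1,4):dx=-1,dy=-1->C; (1,5):dx=+10,dy=+13->C
  (1,6):dx=+3,dy=-3->D; (1,7):dx=+4,dy=+8->C; (1,8):dx=-2,dy=+7->D; (1,9):dx=+2,dy=+5->C
  (2,3):dx=-6,dy=-7->C; (2,4):dx=-8,dy=-11->C; (2,5):dx=+3,dy=+3->C; (2,6):dx=-4,dy=-13->C
  (2,7):dx=-3,dy=-2->C; (2,8):dx=-9,dy=-3->C; (2,9):dx=-5,dy=-5->C; (3,4):dx=-2,dy=-4->C
  (3,5):dx=+9,dy=+10->C; (3,6):dx=+2,dy=-6->D; (3,7):dx=+3,dy=+5->C; (3,8):dx=-3,dy=+4->D
  (3,9):dx=+1,dy=+2->C; (4,5):dx=+11,dy=+14->C; (4,6):dx=+4,dy=-2->D; (4,7):dx=+5,dy=+9->C
  (4,8):dx=-1,dy=+8->D; (4,9):dx=+3,dy=+6->C; (5,6):dx=-7,dy=-16->C; (5,7):dx=-6,dy=-5->C
  (5,8):dx=-12,dy=-6->C; (5,9):dx=-8,dy=-8->C; (6,7):dx=+1,dy=+11->C; (6,8):dx=-5,dy=+10->D
  (6,9):dx=-1,dy=+8->D; (7,8):dx=-6,dy=-1->C; (7,9):dx=-2,dy=-3->C; (8,9):dx=+4,dy=-2->D
Step 2: C = 27, D = 9, total pairs = 36.
Step 3: tau = (C - D)/(n(n-1)/2) = (27 - 9)/36 = 0.500000.
Step 4: Exact two-sided p-value (enumerate n! = 362880 permutations of y under H0): p = 0.075176.
Step 5: alpha = 0.1. reject H0.

tau_b = 0.5000 (C=27, D=9), p = 0.075176, reject H0.


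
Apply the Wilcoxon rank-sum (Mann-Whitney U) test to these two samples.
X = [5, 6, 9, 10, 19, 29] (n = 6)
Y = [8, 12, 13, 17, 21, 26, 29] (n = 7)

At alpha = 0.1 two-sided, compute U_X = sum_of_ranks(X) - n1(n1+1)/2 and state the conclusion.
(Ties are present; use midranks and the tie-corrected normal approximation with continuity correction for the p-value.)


Step 1: Combine and sort all 13 observations; assign midranks.
sorted (value, group): (5,X), (6,X), (8,Y), (9,X), (10,X), (12,Y), (13,Y), (17,Y), (19,X), (21,Y), (26,Y), (29,X), (29,Y)
ranks: 5->1, 6->2, 8->3, 9->4, 10->5, 12->6, 13->7, 17->8, 19->9, 21->10, 26->11, 29->12.5, 29->12.5
Step 2: Rank sum for X: R1 = 1 + 2 + 4 + 5 + 9 + 12.5 = 33.5.
Step 3: U_X = R1 - n1(n1+1)/2 = 33.5 - 6*7/2 = 33.5 - 21 = 12.5.
       U_Y = n1*n2 - U_X = 42 - 12.5 = 29.5.
Step 4: Ties are present, so use the tie-corrected normal approximation (with continuity correction) for the p-value.
Step 5: p-value = 0.252445; compare to alpha = 0.1. fail to reject H0.

U_X = 12.5, p = 0.252445, fail to reject H0 at alpha = 0.1.


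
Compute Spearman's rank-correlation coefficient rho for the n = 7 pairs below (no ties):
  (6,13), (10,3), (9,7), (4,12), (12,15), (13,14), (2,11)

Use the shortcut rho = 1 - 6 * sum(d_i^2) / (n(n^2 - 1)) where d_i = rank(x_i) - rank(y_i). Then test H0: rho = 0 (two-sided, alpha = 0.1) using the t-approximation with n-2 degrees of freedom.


Step 1: Rank x and y separately (midranks; no ties here).
rank(x): 6->3, 10->5, 9->4, 4->2, 12->6, 13->7, 2->1
rank(y): 13->5, 3->1, 7->2, 12->4, 15->7, 14->6, 11->3
Step 2: d_i = R_x(i) - R_y(i); compute d_i^2.
  (3-5)^2=4, (5-1)^2=16, (4-2)^2=4, (2-4)^2=4, (6-7)^2=1, (7-6)^2=1, (1-3)^2=4
sum(d^2) = 34.
Step 3: rho = 1 - 6*34 / (7*(7^2 - 1)) = 1 - 204/336 = 0.392857.
Step 4: Under H0, t = rho * sqrt((n-2)/(1-rho^2)) = 0.9553 ~ t(5).
Step 5: Two-sided p-value from the t-distribution with 5 df = 0.383317.
Step 6: alpha = 0.1. fail to reject H0.

rho = 0.3929, p = 0.383317, fail to reject H0 at alpha = 0.1.


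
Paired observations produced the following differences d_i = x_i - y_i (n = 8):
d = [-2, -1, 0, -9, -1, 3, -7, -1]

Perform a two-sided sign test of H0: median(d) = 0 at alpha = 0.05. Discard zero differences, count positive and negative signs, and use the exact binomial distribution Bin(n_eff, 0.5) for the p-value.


Step 1: Discard zero differences. Original n = 8; n_eff = number of nonzero differences = 7.
Nonzero differences (with sign): -2, -1, -9, -1, +3, -7, -1
Step 2: Count signs: positive = 1, negative = 6.
Step 3: Under H0: P(positive) = 0.5, so the number of positives S ~ Bin(7, 0.5).
Step 4: Two-sided exact p-value = sum of Bin(7,0.5) probabilities at or below the observed probability = 0.125000.
Step 5: alpha = 0.05. fail to reject H0.

n_eff = 7, pos = 1, neg = 6, p = 0.125000, fail to reject H0.


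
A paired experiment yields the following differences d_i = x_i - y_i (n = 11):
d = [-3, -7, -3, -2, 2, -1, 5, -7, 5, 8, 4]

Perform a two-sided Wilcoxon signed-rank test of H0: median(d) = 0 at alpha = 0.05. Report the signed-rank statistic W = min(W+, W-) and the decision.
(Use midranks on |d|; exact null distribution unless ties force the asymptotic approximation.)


Step 1: Drop any zero differences (none here) and take |d_i|.
|d| = [3, 7, 3, 2, 2, 1, 5, 7, 5, 8, 4]
Step 2: Midrank |d_i| (ties get averaged ranks).
ranks: |3|->4.5, |7|->9.5, |3|->4.5, |2|->2.5, |2|->2.5, |1|->1, |5|->7.5, |7|->9.5, |5|->7.5, |8|->11, |4|->6
Step 3: Attach original signs; sum ranks with positive sign and with negative sign.
W+ = 2.5 + 7.5 + 7.5 + 11 + 6 = 34.5
W- = 4.5 + 9.5 + 4.5 + 2.5 + 1 + 9.5 = 31.5
(Check: W+ + W- = 66 should equal n(n+1)/2 = 66.)
Step 4: Test statistic W = min(W+, W-) = 31.5.
Step 5: Ties in |d|, so use the tie-corrected normal approximation.
        E[W] = n(n+1)/4 = 11*12/4 = 33.
        Tie groups: |d|=2 (t=2), |d|=3 (t=2), |d|=5 (t=2), |d|=7 (t=2); sum(t^3 - t) = 24.
        Var[W] = n(n+1)(2n+1)/24 - sum(t^3-t)/48 = 3036/24 - 24/48 = 126.
        z = (W - E[W]) / sqrt(Var[W]) = (31.5 - 33) / 11.2250 = -0.1336.
        Two-sided p = 2*Phi(z) = 0.893695.
Step 6: alpha = 0.05. fail to reject H0.

W+ = 34.5, W- = 31.5, W = min = 31.5, p = 0.893695, fail to reject H0.


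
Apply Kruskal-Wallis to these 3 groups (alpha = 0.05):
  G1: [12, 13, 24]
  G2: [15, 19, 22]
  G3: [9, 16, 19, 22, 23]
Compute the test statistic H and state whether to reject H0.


Step 1: Combine all N = 11 observations and assign midranks.
sorted (value, group, rank): (9,G3,1), (12,G1,2), (13,G1,3), (15,G2,4), (16,G3,5), (19,G2,6.5), (19,G3,6.5), (22,G2,8.5), (22,G3,8.5), (23,G3,10), (24,G1,11)
Step 2: Sum ranks within each group.
R_1 = 16 (n_1 = 3)
R_2 = 19 (n_2 = 3)
R_3 = 31 (n_3 = 5)
Step 3: H = 12/(N(N+1)) * sum(R_i^2/n_i) - 3(N+1)
     = 12/(11*12) * (16^2/3 + 19^2/3 + 31^2/5) - 3*12
     = 0.090909 * 397.867 - 36
     = 0.169697.
Step 4: Ties present; correction factor C = 1 - 12/(11^3 - 11) = 0.990909. Corrected H = 0.169697 / 0.990909 = 0.171254.
Step 5: Under H0, H ~ chi^2(2); p-value = 0.917937.
Step 6: alpha = 0.05. fail to reject H0.

H = 0.1713, df = 2, p = 0.917937, fail to reject H0.


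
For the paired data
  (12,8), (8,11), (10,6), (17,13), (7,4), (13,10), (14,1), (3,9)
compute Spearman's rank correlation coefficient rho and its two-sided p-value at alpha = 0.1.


Step 1: Rank x and y separately (midranks; no ties here).
rank(x): 12->5, 8->3, 10->4, 17->8, 7->2, 13->6, 14->7, 3->1
rank(y): 8->4, 11->7, 6->3, 13->8, 4->2, 10->6, 1->1, 9->5
Step 2: d_i = R_x(i) - R_y(i); compute d_i^2.
  (5-4)^2=1, (3-7)^2=16, (4-3)^2=1, (8-8)^2=0, (2-2)^2=0, (6-6)^2=0, (7-1)^2=36, (1-5)^2=16
sum(d^2) = 70.
Step 3: rho = 1 - 6*70 / (8*(8^2 - 1)) = 1 - 420/504 = 0.166667.
Step 4: Under H0, t = rho * sqrt((n-2)/(1-rho^2)) = 0.4140 ~ t(6).
Step 5: Two-sided p-value from the t-distribution with 6 df = 0.693239.
Step 6: alpha = 0.1. fail to reject H0.

rho = 0.1667, p = 0.693239, fail to reject H0 at alpha = 0.1.


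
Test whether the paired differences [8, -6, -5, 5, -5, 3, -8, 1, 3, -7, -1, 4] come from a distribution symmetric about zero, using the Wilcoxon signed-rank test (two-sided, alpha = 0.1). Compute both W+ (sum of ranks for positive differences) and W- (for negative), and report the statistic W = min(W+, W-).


Step 1: Drop any zero differences (none here) and take |d_i|.
|d| = [8, 6, 5, 5, 5, 3, 8, 1, 3, 7, 1, 4]
Step 2: Midrank |d_i| (ties get averaged ranks).
ranks: |8|->11.5, |6|->9, |5|->7, |5|->7, |5|->7, |3|->3.5, |8|->11.5, |1|->1.5, |3|->3.5, |7|->10, |1|->1.5, |4|->5
Step 3: Attach original signs; sum ranks with positive sign and with negative sign.
W+ = 11.5 + 7 + 3.5 + 1.5 + 3.5 + 5 = 32
W- = 9 + 7 + 7 + 11.5 + 10 + 1.5 = 46
(Check: W+ + W- = 78 should equal n(n+1)/2 = 78.)
Step 4: Test statistic W = min(W+, W-) = 32.
Step 5: Ties in |d|, so use the tie-corrected normal approximation.
        E[W] = n(n+1)/4 = 12*13/4 = 39.
        Tie groups: |d|=1 (t=2), |d|=3 (t=2), |d|=5 (t=3), |d|=8 (t=2); sum(t^3 - t) = 42.
        Var[W] = n(n+1)(2n+1)/24 - sum(t^3-t)/48 = 3900/24 - 42/48 = 161.625.
        z = (W - E[W]) / sqrt(Var[W]) = (32 - 39) / 12.7132 = -0.5506.
        Two-sided p = 2*Phi(z) = 0.581901.
Step 6: alpha = 0.1. fail to reject H0.

W+ = 32, W- = 46, W = min = 32, p = 0.581901, fail to reject H0.


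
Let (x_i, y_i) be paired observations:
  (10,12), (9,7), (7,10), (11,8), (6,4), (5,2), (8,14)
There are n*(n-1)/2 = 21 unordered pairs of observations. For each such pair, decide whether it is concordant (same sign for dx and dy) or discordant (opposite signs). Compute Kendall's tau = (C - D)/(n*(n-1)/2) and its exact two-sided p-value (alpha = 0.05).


Step 1: Enumerate the 21 unordered pairs (i,j) with i<j and classify each by sign(x_j-x_i) * sign(y_j-y_i).
  (1,2):dx=-1,dy=-5->C; (1,3):dx=-3,dy=-2->C; (1,4):dx=+1,dy=-4->D; (1,5):dx=-4,dy=-8->C
  (1,6):dx=-5,dy=-10->C; (1,7):dx=-2,dy=+2->D; (2,3):dx=-2,dy=+3->D; (2,4):dx=+2,dy=+1->C
  (2,5):dx=-3,dy=-3->C; (2,6):dx=-4,dy=-5->C; (2,7):dx=-1,dy=+7->D; (3,4):dx=+4,dy=-2->D
  (3,5):dx=-1,dy=-6->C; (3,6):dx=-2,dy=-8->C; (3,7):dx=+1,dy=+4->C; (4,5):dx=-5,dy=-4->C
  (4,6):dx=-6,dy=-6->C; (4,7):dx=-3,dy=+6->D; (5,6):dx=-1,dy=-2->C; (5,7):dx=+2,dy=+10->C
  (6,7):dx=+3,dy=+12->C
Step 2: C = 15, D = 6, total pairs = 21.
Step 3: tau = (C - D)/(n(n-1)/2) = (15 - 6)/21 = 0.428571.
Step 4: Exact two-sided p-value (enumerate n! = 5040 permutations of y under H0): p = 0.238889.
Step 5: alpha = 0.05. fail to reject H0.

tau_b = 0.4286 (C=15, D=6), p = 0.238889, fail to reject H0.


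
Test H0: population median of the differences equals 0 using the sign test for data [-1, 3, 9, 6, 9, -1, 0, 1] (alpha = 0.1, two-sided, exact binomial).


Step 1: Discard zero differences. Original n = 8; n_eff = number of nonzero differences = 7.
Nonzero differences (with sign): -1, +3, +9, +6, +9, -1, +1
Step 2: Count signs: positive = 5, negative = 2.
Step 3: Under H0: P(positive) = 0.5, so the number of positives S ~ Bin(7, 0.5).
Step 4: Two-sided exact p-value = sum of Bin(7,0.5) probabilities at or below the observed probability = 0.453125.
Step 5: alpha = 0.1. fail to reject H0.

n_eff = 7, pos = 5, neg = 2, p = 0.453125, fail to reject H0.


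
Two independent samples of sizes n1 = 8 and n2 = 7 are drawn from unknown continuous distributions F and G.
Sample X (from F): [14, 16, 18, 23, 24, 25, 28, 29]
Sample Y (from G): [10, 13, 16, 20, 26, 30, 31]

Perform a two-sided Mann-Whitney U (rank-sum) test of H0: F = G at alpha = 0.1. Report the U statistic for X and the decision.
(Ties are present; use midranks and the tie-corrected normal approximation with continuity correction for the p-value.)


Step 1: Combine and sort all 15 observations; assign midranks.
sorted (value, group): (10,Y), (13,Y), (14,X), (16,X), (16,Y), (18,X), (20,Y), (23,X), (24,X), (25,X), (26,Y), (28,X), (29,X), (30,Y), (31,Y)
ranks: 10->1, 13->2, 14->3, 16->4.5, 16->4.5, 18->6, 20->7, 23->8, 24->9, 25->10, 26->11, 28->12, 29->13, 30->14, 31->15
Step 2: Rank sum for X: R1 = 3 + 4.5 + 6 + 8 + 9 + 10 + 12 + 13 = 65.5.
Step 3: U_X = R1 - n1(n1+1)/2 = 65.5 - 8*9/2 = 65.5 - 36 = 29.5.
       U_Y = n1*n2 - U_X = 56 - 29.5 = 26.5.
Step 4: Ties are present, so use the tie-corrected normal approximation (with continuity correction) for the p-value.
Step 5: p-value = 0.907786; compare to alpha = 0.1. fail to reject H0.

U_X = 29.5, p = 0.907786, fail to reject H0 at alpha = 0.1.


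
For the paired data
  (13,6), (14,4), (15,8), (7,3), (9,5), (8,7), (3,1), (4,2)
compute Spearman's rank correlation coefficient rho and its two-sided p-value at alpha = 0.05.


Step 1: Rank x and y separately (midranks; no ties here).
rank(x): 13->6, 14->7, 15->8, 7->3, 9->5, 8->4, 3->1, 4->2
rank(y): 6->6, 4->4, 8->8, 3->3, 5->5, 7->7, 1->1, 2->2
Step 2: d_i = R_x(i) - R_y(i); compute d_i^2.
  (6-6)^2=0, (7-4)^2=9, (8-8)^2=0, (3-3)^2=0, (5-5)^2=0, (4-7)^2=9, (1-1)^2=0, (2-2)^2=0
sum(d^2) = 18.
Step 3: rho = 1 - 6*18 / (8*(8^2 - 1)) = 1 - 108/504 = 0.785714.
Step 4: Under H0, t = rho * sqrt((n-2)/(1-rho^2)) = 3.1113 ~ t(6).
Step 5: Two-sided p-value from the t-distribution with 6 df = 0.020815.
Step 6: alpha = 0.05. reject H0.

rho = 0.7857, p = 0.020815, reject H0 at alpha = 0.05.


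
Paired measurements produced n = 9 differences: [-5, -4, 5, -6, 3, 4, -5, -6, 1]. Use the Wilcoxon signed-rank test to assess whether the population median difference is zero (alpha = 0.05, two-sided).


Step 1: Drop any zero differences (none here) and take |d_i|.
|d| = [5, 4, 5, 6, 3, 4, 5, 6, 1]
Step 2: Midrank |d_i| (ties get averaged ranks).
ranks: |5|->6, |4|->3.5, |5|->6, |6|->8.5, |3|->2, |4|->3.5, |5|->6, |6|->8.5, |1|->1
Step 3: Attach original signs; sum ranks with positive sign and with negative sign.
W+ = 6 + 2 + 3.5 + 1 = 12.5
W- = 6 + 3.5 + 8.5 + 6 + 8.5 = 32.5
(Check: W+ + W- = 45 should equal n(n+1)/2 = 45.)
Step 4: Test statistic W = min(W+, W-) = 12.5.
Step 5: Ties in |d|, so use the tie-corrected normal approximation.
        E[W] = n(n+1)/4 = 9*10/4 = 22.5.
        Tie groups: |d|=4 (t=2), |d|=5 (t=3), |d|=6 (t=2); sum(t^3 - t) = 36.
        Var[W] = n(n+1)(2n+1)/24 - sum(t^3-t)/48 = 1710/24 - 36/48 = 70.5.
        z = (W - E[W]) / sqrt(Var[W]) = (12.5 - 22.5) / 8.3964 = -1.1910.
        Two-sided p = 2*Phi(z) = 0.233660.
Step 6: alpha = 0.05. fail to reject H0.

W+ = 12.5, W- = 32.5, W = min = 12.5, p = 0.233660, fail to reject H0.


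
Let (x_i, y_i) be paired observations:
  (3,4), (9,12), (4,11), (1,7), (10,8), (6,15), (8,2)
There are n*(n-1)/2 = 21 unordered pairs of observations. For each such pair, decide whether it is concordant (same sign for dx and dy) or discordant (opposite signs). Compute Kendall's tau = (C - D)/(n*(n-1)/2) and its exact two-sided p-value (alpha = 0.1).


Step 1: Enumerate the 21 unordered pairs (i,j) with i<j and classify each by sign(x_j-x_i) * sign(y_j-y_i).
  (1,2):dx=+6,dy=+8->C; (1,3):dx=+1,dy=+7->C; (1,4):dx=-2,dy=+3->D; (1,5):dx=+7,dy=+4->C
  (1,6):dx=+3,dy=+11->C; (1,7):dx=+5,dy=-2->D; (2,3):dx=-5,dy=-1->C; (2,4):dx=-8,dy=-5->C
  (2,5):dx=+1,dy=-4->D; (2,6):dx=-3,dy=+3->D; (2,7):dx=-1,dy=-10->C; (3,4):dx=-3,dy=-4->C
  (3,5):dx=+6,dy=-3->D; (3,6):dx=+2,dy=+4->C; (3,7):dx=+4,dy=-9->D; (4,5):dx=+9,dy=+1->C
  (4,6):dx=+5,dy=+8->C; (4,7):dx=+7,dy=-5->D; (5,6):dx=-4,dy=+7->D; (5,7):dx=-2,dy=-6->C
  (6,7):dx=+2,dy=-13->D
Step 2: C = 12, D = 9, total pairs = 21.
Step 3: tau = (C - D)/(n(n-1)/2) = (12 - 9)/21 = 0.142857.
Step 4: Exact two-sided p-value (enumerate n! = 5040 permutations of y under H0): p = 0.772619.
Step 5: alpha = 0.1. fail to reject H0.

tau_b = 0.1429 (C=12, D=9), p = 0.772619, fail to reject H0.


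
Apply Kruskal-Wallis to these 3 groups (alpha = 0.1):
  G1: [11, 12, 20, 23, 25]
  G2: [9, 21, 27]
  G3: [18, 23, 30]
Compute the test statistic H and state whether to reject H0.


Step 1: Combine all N = 11 observations and assign midranks.
sorted (value, group, rank): (9,G2,1), (11,G1,2), (12,G1,3), (18,G3,4), (20,G1,5), (21,G2,6), (23,G1,7.5), (23,G3,7.5), (25,G1,9), (27,G2,10), (30,G3,11)
Step 2: Sum ranks within each group.
R_1 = 26.5 (n_1 = 5)
R_2 = 17 (n_2 = 3)
R_3 = 22.5 (n_3 = 3)
Step 3: H = 12/(N(N+1)) * sum(R_i^2/n_i) - 3(N+1)
     = 12/(11*12) * (26.5^2/5 + 17^2/3 + 22.5^2/3) - 3*12
     = 0.090909 * 405.533 - 36
     = 0.866667.
Step 4: Ties present; correction factor C = 1 - 6/(11^3 - 11) = 0.995455. Corrected H = 0.866667 / 0.995455 = 0.870624.
Step 5: Under H0, H ~ chi^2(2); p-value = 0.647063.
Step 6: alpha = 0.1. fail to reject H0.

H = 0.8706, df = 2, p = 0.647063, fail to reject H0.


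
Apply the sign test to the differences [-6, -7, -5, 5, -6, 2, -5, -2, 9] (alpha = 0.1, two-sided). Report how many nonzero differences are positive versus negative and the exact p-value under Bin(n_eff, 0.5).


Step 1: Discard zero differences. Original n = 9; n_eff = number of nonzero differences = 9.
Nonzero differences (with sign): -6, -7, -5, +5, -6, +2, -5, -2, +9
Step 2: Count signs: positive = 3, negative = 6.
Step 3: Under H0: P(positive) = 0.5, so the number of positives S ~ Bin(9, 0.5).
Step 4: Two-sided exact p-value = sum of Bin(9,0.5) probabilities at or below the observed probability = 0.507812.
Step 5: alpha = 0.1. fail to reject H0.

n_eff = 9, pos = 3, neg = 6, p = 0.507812, fail to reject H0.


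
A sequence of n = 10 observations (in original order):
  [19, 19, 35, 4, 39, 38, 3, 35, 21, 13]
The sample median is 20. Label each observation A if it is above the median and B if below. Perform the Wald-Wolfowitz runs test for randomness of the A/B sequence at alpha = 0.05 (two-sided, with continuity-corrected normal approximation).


Step 1: Compute median = 20; label A = above, B = below.
Labels in order: BBABAABAAB  (n_A = 5, n_B = 5)
Step 2: Count runs R = 7.
Step 3: Under H0 (random ordering), E[R] = 2*n_A*n_B/(n_A+n_B) + 1 = 2*5*5/10 + 1 = 6.0000.
        Var[R] = 2*n_A*n_B*(2*n_A*n_B - n_A - n_B) / ((n_A+n_B)^2 * (n_A+n_B-1)) = 2000/900 = 2.2222.
        SD[R] = 1.4907.
Step 4: Continuity-corrected z = (R - 0.5 - E[R]) / SD[R] = (7 - 0.5 - 6.0000) / 1.4907 = 0.3354.
Step 5: Two-sided p-value via normal approximation = 2*(1 - Phi(|z|)) = 0.737316.
Step 6: alpha = 0.05. fail to reject H0.

R = 7, z = 0.3354, p = 0.737316, fail to reject H0.


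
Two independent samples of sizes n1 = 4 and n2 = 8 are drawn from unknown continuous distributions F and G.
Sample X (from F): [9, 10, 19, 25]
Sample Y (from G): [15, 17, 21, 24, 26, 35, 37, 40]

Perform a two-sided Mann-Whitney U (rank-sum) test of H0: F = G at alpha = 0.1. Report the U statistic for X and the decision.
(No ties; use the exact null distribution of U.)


Step 1: Combine and sort all 12 observations; assign midranks.
sorted (value, group): (9,X), (10,X), (15,Y), (17,Y), (19,X), (21,Y), (24,Y), (25,X), (26,Y), (35,Y), (37,Y), (40,Y)
ranks: 9->1, 10->2, 15->3, 17->4, 19->5, 21->6, 24->7, 25->8, 26->9, 35->10, 37->11, 40->12
Step 2: Rank sum for X: R1 = 1 + 2 + 5 + 8 = 16.
Step 3: U_X = R1 - n1(n1+1)/2 = 16 - 4*5/2 = 16 - 10 = 6.
       U_Y = n1*n2 - U_X = 32 - 6 = 26.
Step 4: No ties, so the exact null distribution of U (based on enumerating the C(12,4) = 495 equally likely rank assignments) gives the two-sided p-value.
Step 5: p-value = 0.109091; compare to alpha = 0.1. fail to reject H0.

U_X = 6, p = 0.109091, fail to reject H0 at alpha = 0.1.


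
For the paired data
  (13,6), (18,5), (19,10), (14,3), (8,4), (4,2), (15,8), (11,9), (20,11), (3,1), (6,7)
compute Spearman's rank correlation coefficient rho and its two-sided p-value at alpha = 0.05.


Step 1: Rank x and y separately (midranks; no ties here).
rank(x): 13->6, 18->9, 19->10, 14->7, 8->4, 4->2, 15->8, 11->5, 20->11, 3->1, 6->3
rank(y): 6->6, 5->5, 10->10, 3->3, 4->4, 2->2, 8->8, 9->9, 11->11, 1->1, 7->7
Step 2: d_i = R_x(i) - R_y(i); compute d_i^2.
  (6-6)^2=0, (9-5)^2=16, (10-10)^2=0, (7-3)^2=16, (4-4)^2=0, (2-2)^2=0, (8-8)^2=0, (5-9)^2=16, (11-11)^2=0, (1-1)^2=0, (3-7)^2=16
sum(d^2) = 64.
Step 3: rho = 1 - 6*64 / (11*(11^2 - 1)) = 1 - 384/1320 = 0.709091.
Step 4: Under H0, t = rho * sqrt((n-2)/(1-rho^2)) = 3.0169 ~ t(9).
Step 5: Two-sided p-value from the t-distribution with 9 df = 0.014552.
Step 6: alpha = 0.05. reject H0.

rho = 0.7091, p = 0.014552, reject H0 at alpha = 0.05.


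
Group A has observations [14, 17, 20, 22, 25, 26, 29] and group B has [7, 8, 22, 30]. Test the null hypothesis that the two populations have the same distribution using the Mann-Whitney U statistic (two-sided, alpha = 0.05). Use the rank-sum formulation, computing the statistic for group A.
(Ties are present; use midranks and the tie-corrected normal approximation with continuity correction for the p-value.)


Step 1: Combine and sort all 11 observations; assign midranks.
sorted (value, group): (7,Y), (8,Y), (14,X), (17,X), (20,X), (22,X), (22,Y), (25,X), (26,X), (29,X), (30,Y)
ranks: 7->1, 8->2, 14->3, 17->4, 20->5, 22->6.5, 22->6.5, 25->8, 26->9, 29->10, 30->11
Step 2: Rank sum for X: R1 = 3 + 4 + 5 + 6.5 + 8 + 9 + 10 = 45.5.
Step 3: U_X = R1 - n1(n1+1)/2 = 45.5 - 7*8/2 = 45.5 - 28 = 17.5.
       U_Y = n1*n2 - U_X = 28 - 17.5 = 10.5.
Step 4: Ties are present, so use the tie-corrected normal approximation (with continuity correction) for the p-value.
Step 5: p-value = 0.569872; compare to alpha = 0.05. fail to reject H0.

U_X = 17.5, p = 0.569872, fail to reject H0 at alpha = 0.05.


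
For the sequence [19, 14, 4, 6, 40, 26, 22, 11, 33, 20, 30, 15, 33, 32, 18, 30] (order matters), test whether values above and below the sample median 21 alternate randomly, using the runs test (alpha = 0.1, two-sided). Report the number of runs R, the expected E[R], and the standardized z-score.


Step 1: Compute median = 21; label A = above, B = below.
Labels in order: BBBBAAABABABAABA  (n_A = 8, n_B = 8)
Step 2: Count runs R = 10.
Step 3: Under H0 (random ordering), E[R] = 2*n_A*n_B/(n_A+n_B) + 1 = 2*8*8/16 + 1 = 9.0000.
        Var[R] = 2*n_A*n_B*(2*n_A*n_B - n_A - n_B) / ((n_A+n_B)^2 * (n_A+n_B-1)) = 14336/3840 = 3.7333.
        SD[R] = 1.9322.
Step 4: Continuity-corrected z = (R - 0.5 - E[R]) / SD[R] = (10 - 0.5 - 9.0000) / 1.9322 = 0.2588.
Step 5: Two-sided p-value via normal approximation = 2*(1 - Phi(|z|)) = 0.795809.
Step 6: alpha = 0.1. fail to reject H0.

R = 10, z = 0.2588, p = 0.795809, fail to reject H0.


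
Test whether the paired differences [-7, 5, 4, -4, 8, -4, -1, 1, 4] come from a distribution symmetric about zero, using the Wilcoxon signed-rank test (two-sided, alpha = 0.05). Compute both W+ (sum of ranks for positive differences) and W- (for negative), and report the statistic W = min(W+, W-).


Step 1: Drop any zero differences (none here) and take |d_i|.
|d| = [7, 5, 4, 4, 8, 4, 1, 1, 4]
Step 2: Midrank |d_i| (ties get averaged ranks).
ranks: |7|->8, |5|->7, |4|->4.5, |4|->4.5, |8|->9, |4|->4.5, |1|->1.5, |1|->1.5, |4|->4.5
Step 3: Attach original signs; sum ranks with positive sign and with negative sign.
W+ = 7 + 4.5 + 9 + 1.5 + 4.5 = 26.5
W- = 8 + 4.5 + 4.5 + 1.5 = 18.5
(Check: W+ + W- = 45 should equal n(n+1)/2 = 45.)
Step 4: Test statistic W = min(W+, W-) = 18.5.
Step 5: Ties in |d|, so use the tie-corrected normal approximation.
        E[W] = n(n+1)/4 = 9*10/4 = 22.5.
        Tie groups: |d|=1 (t=2), |d|=4 (t=4); sum(t^3 - t) = 66.
        Var[W] = n(n+1)(2n+1)/24 - sum(t^3-t)/48 = 1710/24 - 66/48 = 69.875.
        z = (W - E[W]) / sqrt(Var[W]) = (18.5 - 22.5) / 8.3591 = -0.4785.
        Two-sided p = 2*Phi(z) = 0.632281.
Step 6: alpha = 0.05. fail to reject H0.

W+ = 26.5, W- = 18.5, W = min = 18.5, p = 0.632281, fail to reject H0.


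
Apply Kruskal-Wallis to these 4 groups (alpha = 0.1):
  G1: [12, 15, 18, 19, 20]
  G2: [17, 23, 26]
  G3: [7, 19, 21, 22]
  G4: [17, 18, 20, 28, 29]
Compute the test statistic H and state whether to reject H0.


Step 1: Combine all N = 17 observations and assign midranks.
sorted (value, group, rank): (7,G3,1), (12,G1,2), (15,G1,3), (17,G2,4.5), (17,G4,4.5), (18,G1,6.5), (18,G4,6.5), (19,G1,8.5), (19,G3,8.5), (20,G1,10.5), (20,G4,10.5), (21,G3,12), (22,G3,13), (23,G2,14), (26,G2,15), (28,G4,16), (29,G4,17)
Step 2: Sum ranks within each group.
R_1 = 30.5 (n_1 = 5)
R_2 = 33.5 (n_2 = 3)
R_3 = 34.5 (n_3 = 4)
R_4 = 54.5 (n_4 = 5)
Step 3: H = 12/(N(N+1)) * sum(R_i^2/n_i) - 3(N+1)
     = 12/(17*18) * (30.5^2/5 + 33.5^2/3 + 34.5^2/4 + 54.5^2/5) - 3*18
     = 0.039216 * 1451.75 - 54
     = 2.931209.
Step 4: Ties present; correction factor C = 1 - 24/(17^3 - 17) = 0.995098. Corrected H = 2.931209 / 0.995098 = 2.945649.
Step 5: Under H0, H ~ chi^2(3); p-value = 0.400081.
Step 6: alpha = 0.1. fail to reject H0.

H = 2.9456, df = 3, p = 0.400081, fail to reject H0.


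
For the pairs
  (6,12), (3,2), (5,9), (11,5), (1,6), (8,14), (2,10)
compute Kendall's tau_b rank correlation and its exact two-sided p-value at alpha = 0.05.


Step 1: Enumerate the 21 unordered pairs (i,j) with i<j and classify each by sign(x_j-x_i) * sign(y_j-y_i).
  (1,2):dx=-3,dy=-10->C; (1,3):dx=-1,dy=-3->C; (1,4):dx=+5,dy=-7->D; (1,5):dx=-5,dy=-6->C
  (1,6):dx=+2,dy=+2->C; (1,7):dx=-4,dy=-2->C; (2,3):dx=+2,dy=+7->C; (2,4):dx=+8,dy=+3->C
  (2,5):dx=-2,dy=+4->D; (2,6):dx=+5,dy=+12->C; (2,7):dx=-1,dy=+8->D; (3,4):dx=+6,dy=-4->D
  (3,5):dx=-4,dy=-3->C; (3,6):dx=+3,dy=+5->C; (3,7):dx=-3,dy=+1->D; (4,5):dx=-10,dy=+1->D
  (4,6):dx=-3,dy=+9->D; (4,7):dx=-9,dy=+5->D; (5,6):dx=+7,dy=+8->C; (5,7):dx=+1,dy=+4->C
  (6,7):dx=-6,dy=-4->C
Step 2: C = 13, D = 8, total pairs = 21.
Step 3: tau = (C - D)/(n(n-1)/2) = (13 - 8)/21 = 0.238095.
Step 4: Exact two-sided p-value (enumerate n! = 5040 permutations of y under H0): p = 0.561905.
Step 5: alpha = 0.05. fail to reject H0.

tau_b = 0.2381 (C=13, D=8), p = 0.561905, fail to reject H0.


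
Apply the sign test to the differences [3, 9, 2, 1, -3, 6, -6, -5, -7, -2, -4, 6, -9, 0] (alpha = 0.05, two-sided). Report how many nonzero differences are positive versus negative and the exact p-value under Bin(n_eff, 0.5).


Step 1: Discard zero differences. Original n = 14; n_eff = number of nonzero differences = 13.
Nonzero differences (with sign): +3, +9, +2, +1, -3, +6, -6, -5, -7, -2, -4, +6, -9
Step 2: Count signs: positive = 6, negative = 7.
Step 3: Under H0: P(positive) = 0.5, so the number of positives S ~ Bin(13, 0.5).
Step 4: Two-sided exact p-value = sum of Bin(13,0.5) probabilities at or below the observed probability = 1.000000.
Step 5: alpha = 0.05. fail to reject H0.

n_eff = 13, pos = 6, neg = 7, p = 1.000000, fail to reject H0.


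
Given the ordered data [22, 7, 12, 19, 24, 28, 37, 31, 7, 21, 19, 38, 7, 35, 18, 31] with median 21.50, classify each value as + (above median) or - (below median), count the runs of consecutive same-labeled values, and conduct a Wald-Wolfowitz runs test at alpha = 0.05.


Step 1: Compute median = 21.50; label A = above, B = below.
Labels in order: ABBBAAAABBBABABA  (n_A = 8, n_B = 8)
Step 2: Count runs R = 9.
Step 3: Under H0 (random ordering), E[R] = 2*n_A*n_B/(n_A+n_B) + 1 = 2*8*8/16 + 1 = 9.0000.
        Var[R] = 2*n_A*n_B*(2*n_A*n_B - n_A - n_B) / ((n_A+n_B)^2 * (n_A+n_B-1)) = 14336/3840 = 3.7333.
        SD[R] = 1.9322.
Step 4: R = E[R], so z = 0 with no continuity correction.
Step 5: Two-sided p-value via normal approximation = 2*(1 - Phi(|z|)) = 1.000000.
Step 6: alpha = 0.05. fail to reject H0.

R = 9, z = 0.0000, p = 1.000000, fail to reject H0.


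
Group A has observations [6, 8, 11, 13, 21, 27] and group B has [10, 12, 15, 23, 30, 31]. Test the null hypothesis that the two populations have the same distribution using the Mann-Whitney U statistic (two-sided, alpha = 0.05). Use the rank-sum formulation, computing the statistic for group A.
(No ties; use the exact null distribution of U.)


Step 1: Combine and sort all 12 observations; assign midranks.
sorted (value, group): (6,X), (8,X), (10,Y), (11,X), (12,Y), (13,X), (15,Y), (21,X), (23,Y), (27,X), (30,Y), (31,Y)
ranks: 6->1, 8->2, 10->3, 11->4, 12->5, 13->6, 15->7, 21->8, 23->9, 27->10, 30->11, 31->12
Step 2: Rank sum for X: R1 = 1 + 2 + 4 + 6 + 8 + 10 = 31.
Step 3: U_X = R1 - n1(n1+1)/2 = 31 - 6*7/2 = 31 - 21 = 10.
       U_Y = n1*n2 - U_X = 36 - 10 = 26.
Step 4: No ties, so the exact null distribution of U (based on enumerating the C(12,6) = 924 equally likely rank assignments) gives the two-sided p-value.
Step 5: p-value = 0.240260; compare to alpha = 0.05. fail to reject H0.

U_X = 10, p = 0.240260, fail to reject H0 at alpha = 0.05.


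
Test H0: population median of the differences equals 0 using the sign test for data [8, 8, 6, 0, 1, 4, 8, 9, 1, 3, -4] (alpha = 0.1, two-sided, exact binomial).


Step 1: Discard zero differences. Original n = 11; n_eff = number of nonzero differences = 10.
Nonzero differences (with sign): +8, +8, +6, +1, +4, +8, +9, +1, +3, -4
Step 2: Count signs: positive = 9, negative = 1.
Step 3: Under H0: P(positive) = 0.5, so the number of positives S ~ Bin(10, 0.5).
Step 4: Two-sided exact p-value = sum of Bin(10,0.5) probabilities at or below the observed probability = 0.021484.
Step 5: alpha = 0.1. reject H0.

n_eff = 10, pos = 9, neg = 1, p = 0.021484, reject H0.


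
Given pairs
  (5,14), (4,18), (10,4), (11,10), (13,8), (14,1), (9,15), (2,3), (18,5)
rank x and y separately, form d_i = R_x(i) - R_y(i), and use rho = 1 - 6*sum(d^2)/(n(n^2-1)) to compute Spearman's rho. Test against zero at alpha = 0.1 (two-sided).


Step 1: Rank x and y separately (midranks; no ties here).
rank(x): 5->3, 4->2, 10->5, 11->6, 13->7, 14->8, 9->4, 2->1, 18->9
rank(y): 14->7, 18->9, 4->3, 10->6, 8->5, 1->1, 15->8, 3->2, 5->4
Step 2: d_i = R_x(i) - R_y(i); compute d_i^2.
  (3-7)^2=16, (2-9)^2=49, (5-3)^2=4, (6-6)^2=0, (7-5)^2=4, (8-1)^2=49, (4-8)^2=16, (1-2)^2=1, (9-4)^2=25
sum(d^2) = 164.
Step 3: rho = 1 - 6*164 / (9*(9^2 - 1)) = 1 - 984/720 = -0.366667.
Step 4: Under H0, t = rho * sqrt((n-2)/(1-rho^2)) = -1.0427 ~ t(7).
Step 5: Two-sided p-value from the t-distribution with 7 df = 0.331740.
Step 6: alpha = 0.1. fail to reject H0.

rho = -0.3667, p = 0.331740, fail to reject H0 at alpha = 0.1.


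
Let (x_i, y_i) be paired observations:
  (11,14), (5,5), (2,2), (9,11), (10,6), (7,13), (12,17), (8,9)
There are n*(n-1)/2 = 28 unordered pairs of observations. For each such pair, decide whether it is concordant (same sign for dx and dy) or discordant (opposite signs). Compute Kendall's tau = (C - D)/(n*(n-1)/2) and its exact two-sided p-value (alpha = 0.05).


Step 1: Enumerate the 28 unordered pairs (i,j) with i<j and classify each by sign(x_j-x_i) * sign(y_j-y_i).
  (1,2):dx=-6,dy=-9->C; (1,3):dx=-9,dy=-12->C; (1,4):dx=-2,dy=-3->C; (1,5):dx=-1,dy=-8->C
  (1,6):dx=-4,dy=-1->C; (1,7):dx=+1,dy=+3->C; (1,8):dx=-3,dy=-5->C; (2,3):dx=-3,dy=-3->C
  (2,4):dx=+4,dy=+6->C; (2,5):dx=+5,dy=+1->C; (2,6):dx=+2,dy=+8->C; (2,7):dx=+7,dy=+12->C
  (2,8):dx=+3,dy=+4->C; (3,4):dx=+7,dy=+9->C; (3,5):dx=+8,dy=+4->C; (3,6):dx=+5,dy=+11->C
  (3,7):dx=+10,dy=+15->C; (3,8):dx=+6,dy=+7->C; (4,5):dx=+1,dy=-5->D; (4,6):dx=-2,dy=+2->D
  (4,7):dx=+3,dy=+6->C; (4,8):dx=-1,dy=-2->C; (5,6):dx=-3,dy=+7->D; (5,7):dx=+2,dy=+11->C
  (5,8):dx=-2,dy=+3->D; (6,7):dx=+5,dy=+4->C; (6,8):dx=+1,dy=-4->D; (7,8):dx=-4,dy=-8->C
Step 2: C = 23, D = 5, total pairs = 28.
Step 3: tau = (C - D)/(n(n-1)/2) = (23 - 5)/28 = 0.642857.
Step 4: Exact two-sided p-value (enumerate n! = 40320 permutations of y under H0): p = 0.031151.
Step 5: alpha = 0.05. reject H0.

tau_b = 0.6429 (C=23, D=5), p = 0.031151, reject H0.


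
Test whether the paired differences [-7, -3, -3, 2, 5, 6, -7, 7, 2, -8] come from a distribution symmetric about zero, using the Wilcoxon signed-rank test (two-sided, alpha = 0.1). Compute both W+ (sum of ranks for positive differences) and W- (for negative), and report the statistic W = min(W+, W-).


Step 1: Drop any zero differences (none here) and take |d_i|.
|d| = [7, 3, 3, 2, 5, 6, 7, 7, 2, 8]
Step 2: Midrank |d_i| (ties get averaged ranks).
ranks: |7|->8, |3|->3.5, |3|->3.5, |2|->1.5, |5|->5, |6|->6, |7|->8, |7|->8, |2|->1.5, |8|->10
Step 3: Attach original signs; sum ranks with positive sign and with negative sign.
W+ = 1.5 + 5 + 6 + 8 + 1.5 = 22
W- = 8 + 3.5 + 3.5 + 8 + 10 = 33
(Check: W+ + W- = 55 should equal n(n+1)/2 = 55.)
Step 4: Test statistic W = min(W+, W-) = 22.
Step 5: Ties in |d|, so use the tie-corrected normal approximation.
        E[W] = n(n+1)/4 = 10*11/4 = 27.5.
        Tie groups: |d|=2 (t=2), |d|=3 (t=2), |d|=7 (t=3); sum(t^3 - t) = 36.
        Var[W] = n(n+1)(2n+1)/24 - sum(t^3-t)/48 = 2310/24 - 36/48 = 95.5.
        z = (W - E[W]) / sqrt(Var[W]) = (22 - 27.5) / 9.7724 = -0.5628.
        Two-sided p = 2*Phi(z) = 0.573565.
Step 6: alpha = 0.1. fail to reject H0.

W+ = 22, W- = 33, W = min = 22, p = 0.573565, fail to reject H0.


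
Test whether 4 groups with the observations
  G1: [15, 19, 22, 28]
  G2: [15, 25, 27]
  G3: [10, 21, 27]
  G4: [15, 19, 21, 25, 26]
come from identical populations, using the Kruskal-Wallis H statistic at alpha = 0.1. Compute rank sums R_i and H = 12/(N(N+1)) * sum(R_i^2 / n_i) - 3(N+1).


Step 1: Combine all N = 15 observations and assign midranks.
sorted (value, group, rank): (10,G3,1), (15,G1,3), (15,G2,3), (15,G4,3), (19,G1,5.5), (19,G4,5.5), (21,G3,7.5), (21,G4,7.5), (22,G1,9), (25,G2,10.5), (25,G4,10.5), (26,G4,12), (27,G2,13.5), (27,G3,13.5), (28,G1,15)
Step 2: Sum ranks within each group.
R_1 = 32.5 (n_1 = 4)
R_2 = 27 (n_2 = 3)
R_3 = 22 (n_3 = 3)
R_4 = 38.5 (n_4 = 5)
Step 3: H = 12/(N(N+1)) * sum(R_i^2/n_i) - 3(N+1)
     = 12/(15*16) * (32.5^2/4 + 27^2/3 + 22^2/3 + 38.5^2/5) - 3*16
     = 0.050000 * 964.846 - 48
     = 0.242292.
Step 4: Ties present; correction factor C = 1 - 48/(15^3 - 15) = 0.985714. Corrected H = 0.242292 / 0.985714 = 0.245803.
Step 5: Under H0, H ~ chi^2(3); p-value = 0.969877.
Step 6: alpha = 0.1. fail to reject H0.

H = 0.2458, df = 3, p = 0.969877, fail to reject H0.


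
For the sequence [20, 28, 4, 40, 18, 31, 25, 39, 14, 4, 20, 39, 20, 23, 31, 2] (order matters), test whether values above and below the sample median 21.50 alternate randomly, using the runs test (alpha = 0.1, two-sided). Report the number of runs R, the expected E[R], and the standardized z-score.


Step 1: Compute median = 21.50; label A = above, B = below.
Labels in order: BABABAAABBBABAAB  (n_A = 8, n_B = 8)
Step 2: Count runs R = 11.
Step 3: Under H0 (random ordering), E[R] = 2*n_A*n_B/(n_A+n_B) + 1 = 2*8*8/16 + 1 = 9.0000.
        Var[R] = 2*n_A*n_B*(2*n_A*n_B - n_A - n_B) / ((n_A+n_B)^2 * (n_A+n_B-1)) = 14336/3840 = 3.7333.
        SD[R] = 1.9322.
Step 4: Continuity-corrected z = (R - 0.5 - E[R]) / SD[R] = (11 - 0.5 - 9.0000) / 1.9322 = 0.7763.
Step 5: Two-sided p-value via normal approximation = 2*(1 - Phi(|z|)) = 0.437558.
Step 6: alpha = 0.1. fail to reject H0.

R = 11, z = 0.7763, p = 0.437558, fail to reject H0.


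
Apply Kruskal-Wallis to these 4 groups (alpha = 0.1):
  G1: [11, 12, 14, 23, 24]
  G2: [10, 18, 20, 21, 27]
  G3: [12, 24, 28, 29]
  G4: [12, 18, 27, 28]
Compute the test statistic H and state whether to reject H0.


Step 1: Combine all N = 18 observations and assign midranks.
sorted (value, group, rank): (10,G2,1), (11,G1,2), (12,G1,4), (12,G3,4), (12,G4,4), (14,G1,6), (18,G2,7.5), (18,G4,7.5), (20,G2,9), (21,G2,10), (23,G1,11), (24,G1,12.5), (24,G3,12.5), (27,G2,14.5), (27,G4,14.5), (28,G3,16.5), (28,G4,16.5), (29,G3,18)
Step 2: Sum ranks within each group.
R_1 = 35.5 (n_1 = 5)
R_2 = 42 (n_2 = 5)
R_3 = 51 (n_3 = 4)
R_4 = 42.5 (n_4 = 4)
Step 3: H = 12/(N(N+1)) * sum(R_i^2/n_i) - 3(N+1)
     = 12/(18*19) * (35.5^2/5 + 42^2/5 + 51^2/4 + 42.5^2/4) - 3*19
     = 0.035088 * 1706.66 - 57
     = 2.882895.
Step 4: Ties present; correction factor C = 1 - 48/(18^3 - 18) = 0.991744. Corrected H = 2.882895 / 0.991744 = 2.906894.
Step 5: Under H0, H ~ chi^2(3); p-value = 0.406204.
Step 6: alpha = 0.1. fail to reject H0.

H = 2.9069, df = 3, p = 0.406204, fail to reject H0.
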